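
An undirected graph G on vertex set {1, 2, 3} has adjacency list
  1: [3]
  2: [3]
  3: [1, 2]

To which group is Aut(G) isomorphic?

Z_2

The degree sequence is [1, 1, 2]; the two degree-1 vertices 1 and 2 are the ends of a path, so G = P_3. A path has exactly one nontrivial symmetry — reversal — giving Aut(G) of order 2.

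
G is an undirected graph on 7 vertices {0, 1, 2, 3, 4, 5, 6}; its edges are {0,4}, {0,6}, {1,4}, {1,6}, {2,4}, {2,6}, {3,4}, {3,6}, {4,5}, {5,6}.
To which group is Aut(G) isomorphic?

S_5 × S_2

The vertices split by degree into {4, 6} (degree 5) and {0, 1, 2, 3, 5} (degree 2); every edge runs between the two parts, so G is the complete bipartite graph K_{2,5}. Automorphisms preserve the bipartition setwise (since the parts differ in size) and act as S_5 × S_2 within it; |Aut| = 240.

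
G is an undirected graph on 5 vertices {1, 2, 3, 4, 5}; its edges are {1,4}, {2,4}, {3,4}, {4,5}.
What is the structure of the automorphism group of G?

S_4

Vertex 4 has degree 4 and every other vertex has degree 1, so G is the star K_{1,4} with centre 4. The 4 leaves are pairwise interchangeable while the centre is fixed, giving Aut(G) = S_4.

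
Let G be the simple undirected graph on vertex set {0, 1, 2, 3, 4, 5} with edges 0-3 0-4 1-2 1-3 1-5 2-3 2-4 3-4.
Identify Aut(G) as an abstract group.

Degrees alone do not determine every vertex (e.g. 1 and 2 both have degree 3), but their neighbour-degree multisets differ: N(1) has degrees [1, 3, 4] while N(2) has degrees [3, 3, 4]. Repeating this refinement separates all vertices, so the only automorphism is the identity.

1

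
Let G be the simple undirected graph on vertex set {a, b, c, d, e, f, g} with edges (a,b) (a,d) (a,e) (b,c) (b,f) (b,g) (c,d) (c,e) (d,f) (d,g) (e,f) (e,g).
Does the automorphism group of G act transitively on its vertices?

No

Automorphisms preserve degree, but G has vertices of degree 3 and vertices of degree 4; no automorphism maps one to the other, so G is not vertex-transitive.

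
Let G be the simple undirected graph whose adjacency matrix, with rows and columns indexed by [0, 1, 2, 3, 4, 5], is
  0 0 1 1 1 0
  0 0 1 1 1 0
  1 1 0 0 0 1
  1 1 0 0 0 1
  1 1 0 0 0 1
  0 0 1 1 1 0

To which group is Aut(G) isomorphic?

G is 3-regular and bipartite with parts {0, 1, 5} and {2, 3, 4} (each part is independent and every cross-pair is an edge), so G = K_{3,3}. Each part can be permuted independently (S_3 × S_3) and the two equal-size parts can also be swapped, giving (S_3 × S_3) ⋊ Z_2 of order 2·(3!)² = 72.

S_3 ≀ Z_2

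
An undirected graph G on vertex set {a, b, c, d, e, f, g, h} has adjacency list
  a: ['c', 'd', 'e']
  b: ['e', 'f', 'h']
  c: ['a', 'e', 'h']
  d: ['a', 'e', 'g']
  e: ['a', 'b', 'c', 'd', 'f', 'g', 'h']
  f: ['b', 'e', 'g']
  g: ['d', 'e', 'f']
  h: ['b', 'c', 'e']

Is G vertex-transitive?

Vertex e is the only vertex of degree 7, so every automorphism fixes it; G is not vertex-transitive.

No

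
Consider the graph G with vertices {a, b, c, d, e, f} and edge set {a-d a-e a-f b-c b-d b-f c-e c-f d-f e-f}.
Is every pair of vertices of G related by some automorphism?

Vertex f is the only vertex of degree 5, so every automorphism fixes it; G is not vertex-transitive.

No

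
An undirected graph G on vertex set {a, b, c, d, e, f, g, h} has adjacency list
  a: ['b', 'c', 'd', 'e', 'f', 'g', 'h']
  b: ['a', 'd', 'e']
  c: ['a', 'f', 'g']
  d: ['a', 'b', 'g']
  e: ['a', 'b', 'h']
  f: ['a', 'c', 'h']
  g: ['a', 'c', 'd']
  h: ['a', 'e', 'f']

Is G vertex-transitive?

No

Vertex a is the only vertex of degree 7, so every automorphism fixes it; G is not vertex-transitive.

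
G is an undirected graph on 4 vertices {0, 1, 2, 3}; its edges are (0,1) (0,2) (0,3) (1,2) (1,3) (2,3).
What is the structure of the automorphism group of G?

the symmetric group on 4 letters

Every vertex has degree 3, so G is the complete graph K_4. Any permutation of the 4 vertices preserves K_4, so Aut(K_4) = S_4 of order 4! = 24.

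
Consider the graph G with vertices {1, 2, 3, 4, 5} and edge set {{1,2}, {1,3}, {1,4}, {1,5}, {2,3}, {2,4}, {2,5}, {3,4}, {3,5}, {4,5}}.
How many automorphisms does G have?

Every vertex has degree 4, so G is the complete graph K_5. Any permutation of the 5 vertices preserves K_5, so Aut(K_5) = S_5 of order 5! = 120.

120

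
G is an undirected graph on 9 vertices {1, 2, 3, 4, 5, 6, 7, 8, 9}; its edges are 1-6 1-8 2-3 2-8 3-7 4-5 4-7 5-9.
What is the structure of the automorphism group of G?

C_2

The degree sequence is [2, 2, 2, 2, 2, 1, 2, 2, 1]; the two degree-1 vertices 6 and 9 are the ends of a path, so G = P_9. A path has exactly one nontrivial symmetry — reversal — giving Aut(G) of order 2.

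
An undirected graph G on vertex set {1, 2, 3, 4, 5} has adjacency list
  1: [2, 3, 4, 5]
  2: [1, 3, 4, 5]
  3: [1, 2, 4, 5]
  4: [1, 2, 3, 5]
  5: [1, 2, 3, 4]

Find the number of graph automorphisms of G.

120

Every vertex has degree 4, so G is the complete graph K_5. Every bijection on the vertex set is an automorphism of K_5; hence Aut(K_5) ≅ S_5, order 120.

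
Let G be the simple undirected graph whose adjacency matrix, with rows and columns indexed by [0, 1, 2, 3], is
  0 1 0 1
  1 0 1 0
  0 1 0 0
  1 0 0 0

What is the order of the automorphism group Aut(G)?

2

The degree sequence is [2, 2, 1, 1]; the two degree-1 vertices 2 and 3 are the ends of a path, so G = P_4. A path has exactly one nontrivial symmetry — reversal — giving Aut(G) of order 2.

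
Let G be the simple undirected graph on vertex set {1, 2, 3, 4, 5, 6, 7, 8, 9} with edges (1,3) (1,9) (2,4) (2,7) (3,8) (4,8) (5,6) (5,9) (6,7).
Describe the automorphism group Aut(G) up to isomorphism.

Every vertex has degree 2 and the graph is connected, so G is the 9-cycle C_9. C_9 has 9 rotations and 9 reflections, so Aut(C_9) ≅ D_9 of order 18.

the dihedral group of order 18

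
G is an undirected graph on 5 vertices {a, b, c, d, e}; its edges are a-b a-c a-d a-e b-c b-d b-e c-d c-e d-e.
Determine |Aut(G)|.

120

Every vertex has degree 4, so G is the complete graph K_5. Any permutation of the 5 vertices preserves K_5, so Aut(K_5) = S_5 of order 5! = 120.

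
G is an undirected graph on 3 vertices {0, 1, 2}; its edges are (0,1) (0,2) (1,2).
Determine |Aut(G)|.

Every vertex has degree 2, so G is the complete graph K_3. Any permutation of the 3 vertices preserves K_3, so Aut(K_3) = S_3 of order 3! = 6.

6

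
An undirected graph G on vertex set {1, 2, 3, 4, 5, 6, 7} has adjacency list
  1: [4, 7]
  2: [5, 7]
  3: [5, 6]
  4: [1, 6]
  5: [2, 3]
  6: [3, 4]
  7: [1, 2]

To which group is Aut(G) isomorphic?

G is 2-regular and connected on 7 vertices, i.e. the cycle C_7. The automorphisms of the 7-cycle are exactly the symmetries of a regular 7-gon: the dihedral group D_7, |D_7| = 14.

the dihedral group of order 14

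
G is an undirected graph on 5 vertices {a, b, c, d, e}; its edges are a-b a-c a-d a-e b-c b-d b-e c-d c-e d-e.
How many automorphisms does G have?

All 5 vertices are pairwise adjacent: G = K_5. Every bijection on the vertex set is an automorphism of K_5; hence Aut(K_5) ≅ S_5, order 120.

120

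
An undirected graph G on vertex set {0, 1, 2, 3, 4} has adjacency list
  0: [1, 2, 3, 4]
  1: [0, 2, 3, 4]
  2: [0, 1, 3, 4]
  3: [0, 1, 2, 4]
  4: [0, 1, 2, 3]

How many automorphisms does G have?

120

Every vertex has degree 4, so G is the complete graph K_5. Every bijection on the vertex set is an automorphism of K_5; hence Aut(K_5) ≅ S_5, order 120.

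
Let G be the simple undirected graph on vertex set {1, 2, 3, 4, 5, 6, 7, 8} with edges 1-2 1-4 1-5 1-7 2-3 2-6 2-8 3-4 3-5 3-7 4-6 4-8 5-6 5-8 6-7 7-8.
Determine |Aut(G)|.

1152

G is 4-regular and bipartite with parts {1, 3, 6, 8} and {2, 4, 5, 7} (each part is independent and every cross-pair is an edge), so G = K_{4,4}. Each part can be permuted independently (S_4 × S_4) and the two equal-size parts can also be swapped, giving (S_4 × S_4) ⋊ Z_2 of order 2·(4!)² = 1152.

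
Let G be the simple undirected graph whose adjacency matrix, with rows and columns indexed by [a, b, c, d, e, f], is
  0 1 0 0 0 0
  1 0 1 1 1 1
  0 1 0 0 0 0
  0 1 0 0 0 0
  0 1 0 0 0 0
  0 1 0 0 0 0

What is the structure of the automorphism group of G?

Vertex b has degree 5 and every other vertex has degree 1, so G is the star K_{1,5} with centre b. The 5 leaves are pairwise interchangeable while the centre is fixed, giving Aut(G) = S_5.

the symmetric group on 5 letters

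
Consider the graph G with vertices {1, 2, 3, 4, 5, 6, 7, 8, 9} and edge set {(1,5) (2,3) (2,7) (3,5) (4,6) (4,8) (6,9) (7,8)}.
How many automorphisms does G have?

The degree sequence is [1, 2, 2, 2, 2, 2, 2, 2, 1]; the two degree-1 vertices 1 and 9 are the ends of a path, so G = P_9. The only nontrivial automorphism of a path is the end-to-end reflection, so Aut(G) ≅ Z_2.

2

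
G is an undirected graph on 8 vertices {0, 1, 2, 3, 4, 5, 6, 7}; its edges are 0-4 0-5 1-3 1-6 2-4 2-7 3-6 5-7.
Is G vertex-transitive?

G has two connected components, {0, 2, 4, 5, 7} and {1, 3, 6}; each is 2-regular, so G = C_5 ⊔ C_3. The orbit of 0 under Aut(G) is {0, 2, 4, 5, 7}, which does not contain 1, so G is not vertex-transitive.

No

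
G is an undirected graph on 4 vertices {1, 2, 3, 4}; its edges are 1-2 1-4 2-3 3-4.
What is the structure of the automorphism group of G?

G is 2-regular and bipartite on 2^2 = 4 vertices with girth 4; it is the hypercube graph Q_2. Aut(Q_2) consists of the signed permutations of the 2 coordinate axes: 2! permutations times 2^2 sign flips, so |Aut| = 2^2·2! = 8.

the hyperoctahedral group B_2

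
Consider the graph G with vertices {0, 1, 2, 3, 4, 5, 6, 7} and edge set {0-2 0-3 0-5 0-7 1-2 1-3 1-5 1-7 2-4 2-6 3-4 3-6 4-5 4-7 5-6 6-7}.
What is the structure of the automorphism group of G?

G is 4-regular and bipartite with parts {2, 3, 5, 7} and {0, 1, 4, 6} (each part is independent and every cross-pair is an edge), so G = K_{4,4}. Aut(K_{4,4}) is the wreath product S_4 ≀ Z_2: permute within each part, then optionally swap the parts; |Aut| = 2·(4!)² = 1152.

(S_4 × S_4) ⋊ Z_2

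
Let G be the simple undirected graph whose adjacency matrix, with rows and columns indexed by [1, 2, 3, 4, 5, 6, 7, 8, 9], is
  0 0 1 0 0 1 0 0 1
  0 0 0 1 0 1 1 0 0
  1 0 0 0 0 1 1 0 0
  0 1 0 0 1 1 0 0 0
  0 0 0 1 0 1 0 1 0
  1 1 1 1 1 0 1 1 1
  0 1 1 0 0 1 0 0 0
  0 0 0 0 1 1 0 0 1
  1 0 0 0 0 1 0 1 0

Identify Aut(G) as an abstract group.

Vertex 6 is the unique vertex of degree 8; the remaining 8 vertices each have degree 3 and induce a cycle, so G is the wheel on 9 vertices with hub 6. Every automorphism fixes the hub and acts on the rim 8-cycle, so Aut(G) ≅ Aut(C_8) = D_8 of order 16.

D_8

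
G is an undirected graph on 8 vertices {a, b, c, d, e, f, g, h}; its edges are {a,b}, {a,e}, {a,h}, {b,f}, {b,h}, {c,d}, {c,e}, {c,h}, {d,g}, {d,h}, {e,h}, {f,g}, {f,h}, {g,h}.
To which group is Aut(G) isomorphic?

the dihedral group of order 14

Vertex h is the unique vertex of degree 7; the remaining 7 vertices each have degree 3 and induce a cycle, so G is the wheel on 8 vertices with hub h. Every automorphism fixes the hub and acts on the rim 7-cycle, so Aut(G) ≅ Aut(C_7) = D_7 of order 14.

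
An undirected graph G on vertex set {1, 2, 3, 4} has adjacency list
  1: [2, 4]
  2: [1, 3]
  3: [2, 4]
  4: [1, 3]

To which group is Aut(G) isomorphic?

D_4

Every vertex has degree 2 and the graph is connected, so G is the 4-cycle C_4. C_4 has 4 rotations and 4 reflections, so Aut(C_4) ≅ D_4 of order 8.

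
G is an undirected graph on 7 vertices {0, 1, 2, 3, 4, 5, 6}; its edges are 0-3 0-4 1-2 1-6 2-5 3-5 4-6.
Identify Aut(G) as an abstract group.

G is 2-regular and connected on 7 vertices, i.e. the cycle C_7. The automorphisms of the 7-cycle are exactly the symmetries of a regular 7-gon: the dihedral group D_7, |D_7| = 14.

the dihedral group of order 14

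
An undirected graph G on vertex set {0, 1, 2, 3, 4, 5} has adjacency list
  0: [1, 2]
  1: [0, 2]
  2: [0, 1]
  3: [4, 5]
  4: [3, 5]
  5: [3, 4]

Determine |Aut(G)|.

G has two connected components, {0, 1, 2} and {3, 4, 5}; each is 2-regular, so G = C_3 ⊔ C_3. With two isomorphic components, Aut(G) = Aut(C_3) ≀ S_2 = (D_3 × D_3) ⋊ Z_2: permute each cycle by D_3, then optionally swap the two cycles. Order 2·(2·3)² = 72.

72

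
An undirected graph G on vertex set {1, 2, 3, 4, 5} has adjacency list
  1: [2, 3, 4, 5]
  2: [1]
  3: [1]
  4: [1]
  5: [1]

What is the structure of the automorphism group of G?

S_4

Vertex 1 has degree 4 and every other vertex has degree 1, so G is the star K_{1,4} with centre 1. The 4 leaves are pairwise interchangeable while the centre is fixed, giving Aut(G) = S_4.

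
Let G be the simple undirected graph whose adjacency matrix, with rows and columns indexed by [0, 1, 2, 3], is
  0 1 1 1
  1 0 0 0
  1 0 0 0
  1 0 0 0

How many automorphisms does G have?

6

Vertex 0 has degree 3 and every other vertex has degree 1, so G is the star K_{1,3} with centre 0. Any automorphism fixes the centre and permutes the 3 leaves freely, so Aut(G) ≅ S_3 of order 3! = 6.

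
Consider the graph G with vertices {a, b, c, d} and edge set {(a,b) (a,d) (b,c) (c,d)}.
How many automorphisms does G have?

G is 2-regular and bipartite with parts {a, c} and {b, d} (each part is independent and every cross-pair is an edge), so G = K_{2,2}. Each part can be permuted independently (S_2 × S_2) and the two equal-size parts can also be swapped, giving (S_2 × S_2) ⋊ Z_2 of order 2·(2!)² = 8.

8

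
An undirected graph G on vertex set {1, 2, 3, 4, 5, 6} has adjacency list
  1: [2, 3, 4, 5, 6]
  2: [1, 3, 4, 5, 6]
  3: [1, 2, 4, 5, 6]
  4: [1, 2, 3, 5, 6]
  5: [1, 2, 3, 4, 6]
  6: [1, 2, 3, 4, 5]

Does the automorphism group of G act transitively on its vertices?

All 6 vertices are pairwise adjacent: G = K_6. Every bijection on the vertex set is an automorphism of K_6; hence Aut(K_6) ≅ S_6, order 720. Under this action every vertex can be carried to every other, so G is vertex-transitive.

Yes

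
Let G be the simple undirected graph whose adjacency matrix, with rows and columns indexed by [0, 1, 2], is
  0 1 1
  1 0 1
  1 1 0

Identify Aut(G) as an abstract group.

the symmetric group on 3 letters

All 3 vertices are pairwise adjacent: G = K_3. Any permutation of the 3 vertices preserves K_3, so Aut(K_3) = S_3 of order 3! = 6.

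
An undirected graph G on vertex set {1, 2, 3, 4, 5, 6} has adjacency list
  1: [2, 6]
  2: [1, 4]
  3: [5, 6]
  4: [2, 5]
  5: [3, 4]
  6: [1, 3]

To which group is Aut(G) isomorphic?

Every vertex has degree 2 and the graph is connected, so G is the 6-cycle C_6. The automorphisms of the 6-cycle are exactly the symmetries of a regular 6-gon: the dihedral group D_6, |D_6| = 12.

D_6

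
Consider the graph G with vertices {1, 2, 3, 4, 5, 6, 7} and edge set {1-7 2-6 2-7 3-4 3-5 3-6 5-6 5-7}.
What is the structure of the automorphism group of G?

The degree sequence is [1, 2, 3, 1, 3, 3, 3]. Checking the degree-preserving permutations of the vertex set shows that none except the identity preserves every edge, so Aut(G) is trivial.

{e}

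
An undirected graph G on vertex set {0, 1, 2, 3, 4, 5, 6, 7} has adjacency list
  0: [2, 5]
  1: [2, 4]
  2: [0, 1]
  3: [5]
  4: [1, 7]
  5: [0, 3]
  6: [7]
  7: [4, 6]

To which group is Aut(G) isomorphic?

The degree sequence is [2, 2, 2, 1, 2, 2, 1, 2]; the two degree-1 vertices 3 and 6 are the ends of a path, so G = P_8. The only nontrivial automorphism of a path is the end-to-end reflection, so Aut(G) ≅ Z_2.

C_2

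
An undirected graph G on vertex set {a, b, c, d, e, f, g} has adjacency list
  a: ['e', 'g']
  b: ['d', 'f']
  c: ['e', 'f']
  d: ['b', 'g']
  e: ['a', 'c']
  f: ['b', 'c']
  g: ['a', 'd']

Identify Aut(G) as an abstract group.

G is 2-regular and connected on 7 vertices, i.e. the cycle C_7. The automorphisms of the 7-cycle are exactly the symmetries of a regular 7-gon: the dihedral group D_7, |D_7| = 14.

the dihedral group of order 14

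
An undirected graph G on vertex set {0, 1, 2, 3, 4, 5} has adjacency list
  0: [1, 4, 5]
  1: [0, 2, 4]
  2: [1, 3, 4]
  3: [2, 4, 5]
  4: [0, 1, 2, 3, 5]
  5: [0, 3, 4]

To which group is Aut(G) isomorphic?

Vertex 4 is the unique vertex of degree 5; the remaining 5 vertices each have degree 3 and induce a cycle, so G is the wheel on 6 vertices with hub 4. Every automorphism fixes the hub and acts on the rim 5-cycle, so Aut(G) ≅ Aut(C_5) = D_5 of order 10.

D_5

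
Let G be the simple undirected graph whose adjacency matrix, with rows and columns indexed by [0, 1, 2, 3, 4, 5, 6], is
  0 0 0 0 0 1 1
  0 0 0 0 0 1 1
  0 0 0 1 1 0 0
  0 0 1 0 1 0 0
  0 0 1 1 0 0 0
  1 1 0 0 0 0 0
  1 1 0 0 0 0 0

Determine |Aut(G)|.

G has two connected components, {0, 1, 5, 6} and {2, 3, 4}; each is 2-regular, so G = C_4 ⊔ C_3. No automorphism exchanges components of different sizes, hence Aut(G) is the direct product D_4 × D_3, order 48.

48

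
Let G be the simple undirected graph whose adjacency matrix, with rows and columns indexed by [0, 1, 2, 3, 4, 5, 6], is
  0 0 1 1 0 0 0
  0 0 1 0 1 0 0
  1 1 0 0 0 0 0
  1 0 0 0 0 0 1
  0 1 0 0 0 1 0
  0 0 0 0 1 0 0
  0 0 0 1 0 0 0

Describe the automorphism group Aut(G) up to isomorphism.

The degree sequence is [2, 2, 2, 2, 2, 1, 1]; the two degree-1 vertices 5 and 6 are the ends of a path, so G = P_7. The only nontrivial automorphism of a path is the end-to-end reflection, so Aut(G) ≅ Z_2.

Z_2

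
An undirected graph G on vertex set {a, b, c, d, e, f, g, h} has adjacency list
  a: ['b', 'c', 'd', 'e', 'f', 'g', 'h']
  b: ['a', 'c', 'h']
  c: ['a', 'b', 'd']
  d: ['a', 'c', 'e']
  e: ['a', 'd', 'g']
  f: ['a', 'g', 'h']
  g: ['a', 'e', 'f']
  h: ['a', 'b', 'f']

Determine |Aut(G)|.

14

Vertex a is the unique vertex of degree 7; the remaining 7 vertices each have degree 3 and induce a cycle, so G is the wheel on 8 vertices with hub a. With the hub fixed, the remaining symmetry is that of the rim cycle C_7, giving the dihedral group D_7.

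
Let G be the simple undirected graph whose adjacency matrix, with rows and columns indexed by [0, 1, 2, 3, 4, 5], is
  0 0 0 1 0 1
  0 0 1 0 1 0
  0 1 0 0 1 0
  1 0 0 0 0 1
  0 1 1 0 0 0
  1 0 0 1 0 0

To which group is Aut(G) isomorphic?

(D_3 × D_3) ⋊ Z_2

G has two connected components, {1, 2, 4} and {0, 3, 5}; each is 2-regular, so G = C_3 ⊔ C_3. Aut of a disjoint union of two copies of C_3 is the wreath product D_3 ≀ Z_2, of order 2·6² = 72.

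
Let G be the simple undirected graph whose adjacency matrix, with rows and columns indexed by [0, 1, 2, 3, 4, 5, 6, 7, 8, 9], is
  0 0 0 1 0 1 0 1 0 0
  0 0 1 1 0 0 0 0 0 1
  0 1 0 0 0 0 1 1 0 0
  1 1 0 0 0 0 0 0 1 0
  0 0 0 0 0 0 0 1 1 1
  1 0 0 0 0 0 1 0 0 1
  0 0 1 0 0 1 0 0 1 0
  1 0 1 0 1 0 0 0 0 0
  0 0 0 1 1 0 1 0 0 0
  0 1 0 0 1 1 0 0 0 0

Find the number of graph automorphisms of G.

120

G is 3-regular on 10 vertices with no triangles and no 4-cycles (girth 5): this is the Petersen graph. It is a classical fact that the Petersen graph has automorphism group S_5 (order 120), arising from its description as the Kneser graph K(5,2).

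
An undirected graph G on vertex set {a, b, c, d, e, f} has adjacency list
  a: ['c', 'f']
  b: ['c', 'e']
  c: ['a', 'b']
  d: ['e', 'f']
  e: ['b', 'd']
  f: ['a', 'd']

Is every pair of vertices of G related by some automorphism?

Every vertex has degree 2 and the graph is connected, so G is the 6-cycle C_6. C_6 has 6 rotations and 6 reflections, so Aut(C_6) ≅ D_6 of order 12. Under this action every vertex can be carried to every other, so G is vertex-transitive.

Yes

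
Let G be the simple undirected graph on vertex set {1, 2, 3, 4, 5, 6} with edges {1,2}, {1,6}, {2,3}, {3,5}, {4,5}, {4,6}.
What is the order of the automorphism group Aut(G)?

Every vertex has degree 2 and the graph is connected, so G is the 6-cycle C_6. The automorphisms of the 6-cycle are exactly the symmetries of a regular 6-gon: the dihedral group D_6, |D_6| = 12.

12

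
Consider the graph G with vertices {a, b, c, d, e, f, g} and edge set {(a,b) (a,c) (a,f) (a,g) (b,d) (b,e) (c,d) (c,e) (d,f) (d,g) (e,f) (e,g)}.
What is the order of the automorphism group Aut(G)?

The vertices split by degree into {a, d, e} (degree 4) and {b, c, f, g} (degree 3); every edge runs between the two parts, so G is the complete bipartite graph K_{3,4}. The parts have unequal sizes, so no automorphism swaps them; each part is permuted independently, giving S_4 × S_3 of order 4!·3! = 144.

144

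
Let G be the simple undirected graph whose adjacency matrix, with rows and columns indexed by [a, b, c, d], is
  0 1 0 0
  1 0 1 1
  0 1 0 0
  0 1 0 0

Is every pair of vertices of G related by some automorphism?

Vertex b is the only vertex of degree 3, so every automorphism fixes it; G is not vertex-transitive.

No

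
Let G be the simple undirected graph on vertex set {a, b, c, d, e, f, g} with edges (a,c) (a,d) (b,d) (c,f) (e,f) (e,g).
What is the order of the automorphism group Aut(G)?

2

The degree sequence is [2, 1, 2, 2, 2, 2, 1]; the two degree-1 vertices b and g are the ends of a path, so G = P_7. A path has exactly one nontrivial symmetry — reversal — giving Aut(G) of order 2.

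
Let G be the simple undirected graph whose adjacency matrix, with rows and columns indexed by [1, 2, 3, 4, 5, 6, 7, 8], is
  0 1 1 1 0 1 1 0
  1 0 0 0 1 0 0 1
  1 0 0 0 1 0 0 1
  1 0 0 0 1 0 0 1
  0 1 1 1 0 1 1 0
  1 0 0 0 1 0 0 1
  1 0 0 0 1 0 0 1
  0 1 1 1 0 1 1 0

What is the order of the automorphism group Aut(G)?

The vertices split by degree into {1, 5, 8} (degree 5) and {2, 3, 4, 6, 7} (degree 3); every edge runs between the two parts, so G is the complete bipartite graph K_{3,5}. Automorphisms preserve the bipartition setwise (since the parts differ in size) and act as S_5 × S_3 within it; |Aut| = 720.

720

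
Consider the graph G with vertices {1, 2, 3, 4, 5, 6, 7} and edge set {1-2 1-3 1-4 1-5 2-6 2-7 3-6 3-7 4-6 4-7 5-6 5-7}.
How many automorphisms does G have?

The vertices split by degree into {1, 6, 7} (degree 4) and {2, 3, 4, 5} (degree 3); every edge runs between the two parts, so G is the complete bipartite graph K_{3,4}. Automorphisms preserve the bipartition setwise (since the parts differ in size) and act as S_4 × S_3 within it; |Aut| = 144.

144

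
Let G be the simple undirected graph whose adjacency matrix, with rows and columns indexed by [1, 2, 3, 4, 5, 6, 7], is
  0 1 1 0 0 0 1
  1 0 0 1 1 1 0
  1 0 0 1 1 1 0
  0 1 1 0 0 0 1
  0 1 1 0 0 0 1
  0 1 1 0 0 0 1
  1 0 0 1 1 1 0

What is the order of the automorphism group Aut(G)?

The vertices split by degree into {2, 3, 7} (degree 4) and {1, 4, 5, 6} (degree 3); every edge runs between the two parts, so G is the complete bipartite graph K_{3,4}. Automorphisms preserve the bipartition setwise (since the parts differ in size) and act as S_4 × S_3 within it; |Aut| = 144.

144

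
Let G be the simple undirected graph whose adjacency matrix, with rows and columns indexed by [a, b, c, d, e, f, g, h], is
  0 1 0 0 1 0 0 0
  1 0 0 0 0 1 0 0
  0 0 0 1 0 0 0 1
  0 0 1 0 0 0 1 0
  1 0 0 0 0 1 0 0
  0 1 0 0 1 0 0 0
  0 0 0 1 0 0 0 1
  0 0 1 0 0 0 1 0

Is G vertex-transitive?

Yes

G has two connected components, {c, d, g, h} and {a, b, e, f}; each is 2-regular, so G = C_4 ⊔ C_4. With two isomorphic components, Aut(G) = Aut(C_4) ≀ S_2 = (D_4 × D_4) ⋊ Z_2: permute each cycle by D_4, then optionally swap the two cycles. Order 2·(2·4)² = 128. This group acts transitively on the 8 vertices.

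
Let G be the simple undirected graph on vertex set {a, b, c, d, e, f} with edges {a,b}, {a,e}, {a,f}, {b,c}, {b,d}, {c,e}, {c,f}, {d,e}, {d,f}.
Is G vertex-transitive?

Yes

G is 3-regular and bipartite with parts {a, c, d} and {b, e, f} (each part is independent and every cross-pair is an edge), so G = K_{3,3}. Aut(K_{3,3}) is the wreath product S_3 ≀ Z_2: permute within each part, then optionally swap the parts; |Aut| = 2·(3!)² = 72. Under this action every vertex can be carried to every other, so G is vertex-transitive.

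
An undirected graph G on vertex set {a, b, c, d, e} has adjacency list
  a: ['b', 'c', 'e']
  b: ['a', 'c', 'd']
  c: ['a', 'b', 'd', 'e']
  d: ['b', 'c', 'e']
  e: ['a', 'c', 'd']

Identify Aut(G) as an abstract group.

D_4

Vertex c is the unique vertex of degree 4; the remaining 4 vertices each have degree 3 and induce a cycle, so G is the wheel on 5 vertices with hub c. Every automorphism fixes the hub and acts on the rim 4-cycle, so Aut(G) ≅ Aut(C_4) = D_4 of order 8.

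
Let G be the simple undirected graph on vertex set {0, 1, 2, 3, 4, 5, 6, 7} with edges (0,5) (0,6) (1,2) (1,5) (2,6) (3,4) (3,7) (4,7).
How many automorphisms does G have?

60

G has two connected components, {0, 1, 2, 5, 6} and {3, 4, 7}; each is 2-regular, so G = C_5 ⊔ C_3. No automorphism exchanges components of different sizes, hence Aut(G) is the direct product D_5 × D_3, order 60.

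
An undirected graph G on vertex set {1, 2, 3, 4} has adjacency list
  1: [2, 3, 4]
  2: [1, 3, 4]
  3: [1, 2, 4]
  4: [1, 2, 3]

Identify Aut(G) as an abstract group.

S_4

All 4 vertices are pairwise adjacent: G = K_4. Every bijection on the vertex set is an automorphism of K_4; hence Aut(K_4) ≅ S_4, order 24.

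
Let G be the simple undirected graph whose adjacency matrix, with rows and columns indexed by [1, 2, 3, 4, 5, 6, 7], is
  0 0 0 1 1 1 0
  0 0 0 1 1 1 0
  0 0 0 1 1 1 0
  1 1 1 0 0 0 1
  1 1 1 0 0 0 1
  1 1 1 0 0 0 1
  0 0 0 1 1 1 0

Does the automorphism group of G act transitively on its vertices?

No

Automorphisms preserve degree, but G has vertices of degree 3 and vertices of degree 4; no automorphism maps one to the other, so G is not vertex-transitive.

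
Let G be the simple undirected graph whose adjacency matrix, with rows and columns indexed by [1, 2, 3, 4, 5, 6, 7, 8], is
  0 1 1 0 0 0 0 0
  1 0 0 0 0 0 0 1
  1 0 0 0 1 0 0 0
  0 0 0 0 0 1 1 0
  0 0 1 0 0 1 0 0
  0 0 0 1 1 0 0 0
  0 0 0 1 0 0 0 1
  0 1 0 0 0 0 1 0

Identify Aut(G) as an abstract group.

Every vertex has degree 2 and the graph is connected, so G is the 8-cycle C_8. C_8 has 8 rotations and 8 reflections, so Aut(C_8) ≅ D_8 of order 16.

the dihedral group of order 16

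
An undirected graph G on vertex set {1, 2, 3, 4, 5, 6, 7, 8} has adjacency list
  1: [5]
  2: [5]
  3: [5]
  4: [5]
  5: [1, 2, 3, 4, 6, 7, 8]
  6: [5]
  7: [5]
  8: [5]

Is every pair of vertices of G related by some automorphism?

No

Vertex 5 is the only vertex of degree 7, so every automorphism fixes it; G is not vertex-transitive.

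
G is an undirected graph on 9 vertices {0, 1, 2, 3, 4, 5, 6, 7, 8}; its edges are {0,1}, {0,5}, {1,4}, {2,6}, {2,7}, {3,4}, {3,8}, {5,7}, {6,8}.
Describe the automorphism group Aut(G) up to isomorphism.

G is 2-regular and connected on 9 vertices, i.e. the cycle C_9. C_9 has 9 rotations and 9 reflections, so Aut(C_9) ≅ D_9 of order 18.

the dihedral group of order 18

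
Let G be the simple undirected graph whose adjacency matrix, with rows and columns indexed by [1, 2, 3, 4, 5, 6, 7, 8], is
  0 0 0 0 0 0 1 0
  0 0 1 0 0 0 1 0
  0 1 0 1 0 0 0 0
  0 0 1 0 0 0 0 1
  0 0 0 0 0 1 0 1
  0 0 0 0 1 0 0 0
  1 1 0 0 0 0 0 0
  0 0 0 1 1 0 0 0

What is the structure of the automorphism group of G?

the cyclic group of order 2

The degree sequence is [1, 2, 2, 2, 2, 1, 2, 2]; the two degree-1 vertices 1 and 6 are the ends of a path, so G = P_8. The only nontrivial automorphism of a path is the end-to-end reflection, so Aut(G) ≅ Z_2.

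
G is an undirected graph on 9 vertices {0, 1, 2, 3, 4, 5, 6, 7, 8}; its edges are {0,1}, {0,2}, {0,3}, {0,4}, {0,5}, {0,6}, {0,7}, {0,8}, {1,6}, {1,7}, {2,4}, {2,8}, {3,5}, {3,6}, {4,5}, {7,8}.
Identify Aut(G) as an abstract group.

the dihedral group of order 16

Vertex 0 is the unique vertex of degree 8; the remaining 8 vertices each have degree 3 and induce a cycle, so G is the wheel on 9 vertices with hub 0. Every automorphism fixes the hub and acts on the rim 8-cycle, so Aut(G) ≅ Aut(C_8) = D_8 of order 16.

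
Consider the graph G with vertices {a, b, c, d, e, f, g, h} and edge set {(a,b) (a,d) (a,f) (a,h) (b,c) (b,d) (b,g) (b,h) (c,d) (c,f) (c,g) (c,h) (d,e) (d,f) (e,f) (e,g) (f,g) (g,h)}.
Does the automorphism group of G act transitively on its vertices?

Vertex e is the only vertex of degree 3, so every automorphism fixes it; G is not vertex-transitive.

No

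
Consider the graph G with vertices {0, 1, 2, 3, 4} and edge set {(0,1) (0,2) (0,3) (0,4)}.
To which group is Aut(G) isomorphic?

S_4

Vertex 0 has degree 4 and every other vertex has degree 1, so G is the star K_{1,4} with centre 0. The 4 leaves are pairwise interchangeable while the centre is fixed, giving Aut(G) = S_4.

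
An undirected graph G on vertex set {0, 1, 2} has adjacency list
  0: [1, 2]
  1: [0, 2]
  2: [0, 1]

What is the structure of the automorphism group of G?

S_3

All 3 vertices are pairwise adjacent: G = K_3. Any permutation of the 3 vertices preserves K_3, so Aut(K_3) = S_3 of order 3! = 6.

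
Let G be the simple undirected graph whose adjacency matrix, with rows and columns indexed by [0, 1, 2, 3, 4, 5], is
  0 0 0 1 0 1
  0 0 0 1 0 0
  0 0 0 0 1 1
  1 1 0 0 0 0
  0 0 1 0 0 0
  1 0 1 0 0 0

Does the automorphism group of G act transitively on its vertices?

Automorphisms preserve degree, but G has vertices of degree 1 and vertices of degree 2; no automorphism maps one to the other, so G is not vertex-transitive.

No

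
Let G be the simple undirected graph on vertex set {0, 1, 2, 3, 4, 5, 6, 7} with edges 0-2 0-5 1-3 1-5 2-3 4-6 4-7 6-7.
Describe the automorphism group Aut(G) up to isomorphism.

D_3 × D_5

G has two connected components, {0, 1, 2, 3, 5} and {4, 6, 7}; each is 2-regular, so G = C_5 ⊔ C_3. The components are non-isomorphic (different sizes), so Aut(G) = Aut(C_3) × Aut(C_5) = D_3 × D_5 of order 6·10 = 60.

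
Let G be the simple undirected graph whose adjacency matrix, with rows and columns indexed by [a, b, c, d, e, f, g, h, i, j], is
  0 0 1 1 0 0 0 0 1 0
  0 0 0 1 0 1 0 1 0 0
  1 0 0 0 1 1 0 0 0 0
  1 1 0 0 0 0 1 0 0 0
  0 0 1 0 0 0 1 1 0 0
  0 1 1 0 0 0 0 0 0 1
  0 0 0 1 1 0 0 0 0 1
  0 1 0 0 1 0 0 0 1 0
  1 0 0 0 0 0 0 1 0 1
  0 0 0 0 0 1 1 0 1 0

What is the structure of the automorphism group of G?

G is 3-regular on 10 vertices with no triangles and no 4-cycles (girth 5): this is the Petersen graph. Viewing the Petersen graph as the Kneser graph K(5,2) — vertices are 2-subsets of {1,…,5}, edges join disjoint pairs — its automorphisms are exactly the permutations of the 5-element set, so Aut ≅ S_5 of order 120.

S_5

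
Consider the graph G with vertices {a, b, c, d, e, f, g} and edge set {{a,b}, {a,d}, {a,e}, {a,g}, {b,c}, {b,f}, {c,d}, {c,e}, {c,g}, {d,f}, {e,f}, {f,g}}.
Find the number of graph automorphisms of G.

The vertices split by degree into {a, c, f} (degree 4) and {b, d, e, g} (degree 3); every edge runs between the two parts, so G is the complete bipartite graph K_{3,4}. The parts have unequal sizes, so no automorphism swaps them; each part is permuted independently, giving S_3 × S_4 of order 3!·4! = 144.

144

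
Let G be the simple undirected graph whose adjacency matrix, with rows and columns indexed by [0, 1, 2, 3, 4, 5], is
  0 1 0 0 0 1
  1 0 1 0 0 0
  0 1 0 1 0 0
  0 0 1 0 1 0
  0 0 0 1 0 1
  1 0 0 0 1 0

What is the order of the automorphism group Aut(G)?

12

G is 2-regular and connected on 6 vertices, i.e. the cycle C_6. C_6 has 6 rotations and 6 reflections, so Aut(C_6) ≅ D_6 of order 12.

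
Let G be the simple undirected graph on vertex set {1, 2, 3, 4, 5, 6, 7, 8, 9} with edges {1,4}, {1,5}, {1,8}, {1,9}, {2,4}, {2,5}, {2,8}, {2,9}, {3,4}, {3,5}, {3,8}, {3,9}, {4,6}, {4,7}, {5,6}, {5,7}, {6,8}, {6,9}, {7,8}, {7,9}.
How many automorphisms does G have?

The vertices split by degree into {4, 5, 8, 9} (degree 5) and {1, 2, 3, 6, 7} (degree 4); every edge runs between the two parts, so G is the complete bipartite graph K_{4,5}. The parts have unequal sizes, so no automorphism swaps them; each part is permuted independently, giving S_5 × S_4 of order 5!·4! = 2880.

2880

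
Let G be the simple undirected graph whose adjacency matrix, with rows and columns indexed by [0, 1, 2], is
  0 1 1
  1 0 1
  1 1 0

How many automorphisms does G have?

6

Every vertex has degree 2, so G is the complete graph K_3. Every bijection on the vertex set is an automorphism of K_3; hence Aut(K_3) ≅ S_3, order 6.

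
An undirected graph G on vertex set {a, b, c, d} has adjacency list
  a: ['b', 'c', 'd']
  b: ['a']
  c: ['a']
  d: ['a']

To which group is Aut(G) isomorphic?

Vertex a has degree 3 and every other vertex has degree 1, so G is the star K_{1,3} with centre a. The 3 leaves are pairwise interchangeable while the centre is fixed, giving Aut(G) = S_3.

S_3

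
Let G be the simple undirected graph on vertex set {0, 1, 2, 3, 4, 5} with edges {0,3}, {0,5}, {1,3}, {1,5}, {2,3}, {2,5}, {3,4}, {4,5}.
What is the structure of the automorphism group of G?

S_2 × S_4

The vertices split by degree into {3, 5} (degree 4) and {0, 1, 2, 4} (degree 2); every edge runs between the two parts, so G is the complete bipartite graph K_{2,4}. Automorphisms preserve the bipartition setwise (since the parts differ in size) and act as S_2 × S_4 within it; |Aut| = 48.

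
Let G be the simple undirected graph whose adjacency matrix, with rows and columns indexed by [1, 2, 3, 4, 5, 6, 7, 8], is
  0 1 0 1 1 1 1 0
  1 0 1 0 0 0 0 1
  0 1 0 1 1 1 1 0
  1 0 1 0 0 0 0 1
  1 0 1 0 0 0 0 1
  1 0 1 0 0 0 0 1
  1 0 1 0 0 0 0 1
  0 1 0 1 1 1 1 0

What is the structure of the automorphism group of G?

S_3 × S_5

The vertices split by degree into {1, 3, 8} (degree 5) and {2, 4, 5, 6, 7} (degree 3); every edge runs between the two parts, so G is the complete bipartite graph K_{3,5}. Automorphisms preserve the bipartition setwise (since the parts differ in size) and act as S_3 × S_5 within it; |Aut| = 720.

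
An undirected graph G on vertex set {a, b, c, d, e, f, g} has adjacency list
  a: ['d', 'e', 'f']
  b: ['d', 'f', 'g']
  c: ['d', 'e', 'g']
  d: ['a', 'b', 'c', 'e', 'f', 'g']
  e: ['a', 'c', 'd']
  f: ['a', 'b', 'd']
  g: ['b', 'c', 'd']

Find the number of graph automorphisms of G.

Vertex d is the unique vertex of degree 6; the remaining 6 vertices each have degree 3 and induce a cycle, so G is the wheel on 7 vertices with hub d. With the hub fixed, the remaining symmetry is that of the rim cycle C_6, giving the dihedral group D_6.

12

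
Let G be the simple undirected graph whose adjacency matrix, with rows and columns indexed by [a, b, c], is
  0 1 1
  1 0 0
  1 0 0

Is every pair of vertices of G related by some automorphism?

No

Vertex a is the only vertex of degree 2, so every automorphism fixes it; G is not vertex-transitive.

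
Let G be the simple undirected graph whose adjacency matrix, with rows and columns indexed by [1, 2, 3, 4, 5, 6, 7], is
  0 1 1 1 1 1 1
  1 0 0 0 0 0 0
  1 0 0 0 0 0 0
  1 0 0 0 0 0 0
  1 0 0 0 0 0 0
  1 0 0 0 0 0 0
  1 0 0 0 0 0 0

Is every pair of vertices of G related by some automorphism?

Vertex 1 is the only vertex of degree 6, so every automorphism fixes it; G is not vertex-transitive.

No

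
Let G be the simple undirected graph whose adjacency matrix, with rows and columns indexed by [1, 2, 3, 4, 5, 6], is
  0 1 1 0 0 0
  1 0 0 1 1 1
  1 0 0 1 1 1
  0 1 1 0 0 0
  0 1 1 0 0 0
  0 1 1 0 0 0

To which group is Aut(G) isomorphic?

The vertices split by degree into {2, 3} (degree 4) and {1, 4, 5, 6} (degree 2); every edge runs between the two parts, so G is the complete bipartite graph K_{2,4}. Automorphisms preserve the bipartition setwise (since the parts differ in size) and act as S_2 × S_4 within it; |Aut| = 48.

S_2 × S_4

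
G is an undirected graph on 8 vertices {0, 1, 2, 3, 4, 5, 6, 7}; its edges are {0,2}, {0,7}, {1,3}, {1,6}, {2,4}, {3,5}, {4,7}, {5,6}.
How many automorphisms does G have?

G has two connected components, {1, 3, 5, 6} and {0, 2, 4, 7}; each is 2-regular, so G = C_4 ⊔ C_4. Aut of a disjoint union of two copies of C_4 is the wreath product D_4 ≀ Z_2, of order 2·8² = 128.

128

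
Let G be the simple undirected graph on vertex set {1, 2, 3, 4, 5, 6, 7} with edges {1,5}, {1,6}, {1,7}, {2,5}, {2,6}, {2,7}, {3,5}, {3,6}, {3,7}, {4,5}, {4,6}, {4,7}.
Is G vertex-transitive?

Automorphisms preserve degree, but G has vertices of degree 3 and vertices of degree 4; no automorphism maps one to the other, so G is not vertex-transitive.

No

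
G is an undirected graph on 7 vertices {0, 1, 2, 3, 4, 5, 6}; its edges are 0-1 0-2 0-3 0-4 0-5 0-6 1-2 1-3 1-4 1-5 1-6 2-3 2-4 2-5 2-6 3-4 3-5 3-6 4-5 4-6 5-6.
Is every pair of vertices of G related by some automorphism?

Yes

All 7 vertices are pairwise adjacent: G = K_7. Every bijection on the vertex set is an automorphism of K_7; hence Aut(K_7) ≅ S_7, order 5040. This group acts transitively on the 7 vertices.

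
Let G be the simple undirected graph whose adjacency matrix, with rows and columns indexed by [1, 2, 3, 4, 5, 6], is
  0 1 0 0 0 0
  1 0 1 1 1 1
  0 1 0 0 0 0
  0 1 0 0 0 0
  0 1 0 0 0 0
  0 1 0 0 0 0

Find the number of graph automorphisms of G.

Vertex 2 has degree 5 and every other vertex has degree 1, so G is the star K_{1,5} with centre 2. The 5 leaves are pairwise interchangeable while the centre is fixed, giving Aut(G) = S_5.

120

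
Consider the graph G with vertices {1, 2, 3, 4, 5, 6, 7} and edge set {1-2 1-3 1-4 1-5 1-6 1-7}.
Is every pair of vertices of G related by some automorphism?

Vertex 1 is the only vertex of degree 6, so every automorphism fixes it; G is not vertex-transitive.

No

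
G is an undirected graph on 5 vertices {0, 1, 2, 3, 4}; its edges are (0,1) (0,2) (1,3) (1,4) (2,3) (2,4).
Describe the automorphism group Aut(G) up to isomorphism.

S_3 × S_2

The vertices split by degree into {1, 2} (degree 3) and {0, 3, 4} (degree 2); every edge runs between the two parts, so G is the complete bipartite graph K_{2,3}. Automorphisms preserve the bipartition setwise (since the parts differ in size) and act as S_3 × S_2 within it; |Aut| = 12.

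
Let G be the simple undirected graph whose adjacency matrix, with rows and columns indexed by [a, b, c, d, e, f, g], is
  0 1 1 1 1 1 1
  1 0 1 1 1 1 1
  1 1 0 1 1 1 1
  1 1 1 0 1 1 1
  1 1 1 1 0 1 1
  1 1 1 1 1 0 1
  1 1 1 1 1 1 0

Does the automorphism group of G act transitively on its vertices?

Every vertex has degree 6, so G is the complete graph K_7. Any permutation of the 7 vertices preserves K_7, so Aut(K_7) = S_7 of order 7! = 5040. Under this action every vertex can be carried to every other, so G is vertex-transitive.

Yes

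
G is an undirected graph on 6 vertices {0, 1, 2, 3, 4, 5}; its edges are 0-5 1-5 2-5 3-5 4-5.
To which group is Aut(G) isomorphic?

Vertex 5 has degree 5 and every other vertex has degree 1, so G is the star K_{1,5} with centre 5. The 5 leaves are pairwise interchangeable while the centre is fixed, giving Aut(G) = S_5.

S_5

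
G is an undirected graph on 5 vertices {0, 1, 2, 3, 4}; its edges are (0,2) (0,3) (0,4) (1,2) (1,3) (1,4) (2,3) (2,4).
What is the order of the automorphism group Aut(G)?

Vertex 2 is the unique vertex of degree 4; the remaining 4 vertices each have degree 3 and induce a cycle, so G is the wheel on 5 vertices with hub 2. Every automorphism fixes the hub and acts on the rim 4-cycle, so Aut(G) ≅ Aut(C_4) = D_4 of order 8.

8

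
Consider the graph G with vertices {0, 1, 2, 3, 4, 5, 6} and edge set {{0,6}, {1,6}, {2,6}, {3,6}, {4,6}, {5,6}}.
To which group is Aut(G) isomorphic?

the symmetric group on 6 letters

Vertex 6 has degree 6 and every other vertex has degree 1, so G is the star K_{1,6} with centre 6. Any automorphism fixes the centre and permutes the 6 leaves freely, so Aut(G) ≅ S_6 of order 6! = 720.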